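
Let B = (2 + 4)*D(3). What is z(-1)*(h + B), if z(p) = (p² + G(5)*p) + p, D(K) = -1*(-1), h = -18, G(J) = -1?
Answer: -12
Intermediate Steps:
D(K) = 1
z(p) = p² (z(p) = (p² - p) + p = p²)
B = 6 (B = (2 + 4)*1 = 6*1 = 6)
z(-1)*(h + B) = (-1)²*(-18 + 6) = 1*(-12) = -12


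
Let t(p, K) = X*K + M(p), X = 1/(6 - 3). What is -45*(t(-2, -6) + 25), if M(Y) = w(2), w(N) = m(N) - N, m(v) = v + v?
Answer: -1125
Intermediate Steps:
m(v) = 2*v
w(N) = N (w(N) = 2*N - N = N)
M(Y) = 2
X = ⅓ (X = 1/3 = ⅓ ≈ 0.33333)
t(p, K) = 2 + K/3 (t(p, K) = K/3 + 2 = 2 + K/3)
-45*(t(-2, -6) + 25) = -45*((2 + (⅓)*(-6)) + 25) = -45*((2 - 2) + 25) = -45*(0 + 25) = -45*25 = -1125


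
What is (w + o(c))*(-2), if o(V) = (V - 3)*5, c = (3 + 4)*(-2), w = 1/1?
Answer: 168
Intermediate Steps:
w = 1
c = -14 (c = 7*(-2) = -14)
o(V) = -15 + 5*V (o(V) = (-3 + V)*5 = -15 + 5*V)
(w + o(c))*(-2) = (1 + (-15 + 5*(-14)))*(-2) = (1 + (-15 - 70))*(-2) = (1 - 85)*(-2) = -84*(-2) = 168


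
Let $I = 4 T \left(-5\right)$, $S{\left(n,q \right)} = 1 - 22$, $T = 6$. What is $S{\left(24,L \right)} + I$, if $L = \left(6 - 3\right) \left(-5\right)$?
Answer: $-141$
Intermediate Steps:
$L = -15$ ($L = 3 \left(-5\right) = -15$)
$S{\left(n,q \right)} = -21$ ($S{\left(n,q \right)} = 1 - 22 = -21$)
$I = -120$ ($I = 4 \cdot 6 \left(-5\right) = 24 \left(-5\right) = -120$)
$S{\left(24,L \right)} + I = -21 - 120 = -141$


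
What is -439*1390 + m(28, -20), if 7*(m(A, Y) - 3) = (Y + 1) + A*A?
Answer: -4270684/7 ≈ -6.1010e+5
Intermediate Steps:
m(A, Y) = 22/7 + Y/7 + A**2/7 (m(A, Y) = 3 + ((Y + 1) + A*A)/7 = 3 + ((1 + Y) + A**2)/7 = 3 + (1 + Y + A**2)/7 = 3 + (1/7 + Y/7 + A**2/7) = 22/7 + Y/7 + A**2/7)
-439*1390 + m(28, -20) = -439*1390 + (22/7 + (1/7)*(-20) + (1/7)*28**2) = -610210 + (22/7 - 20/7 + (1/7)*784) = -610210 + (22/7 - 20/7 + 112) = -610210 + 786/7 = -4270684/7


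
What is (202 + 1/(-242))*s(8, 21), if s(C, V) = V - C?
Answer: 635479/242 ≈ 2625.9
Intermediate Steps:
(202 + 1/(-242))*s(8, 21) = (202 + 1/(-242))*(21 - 1*8) = (202 - 1/242)*(21 - 8) = (48883/242)*13 = 635479/242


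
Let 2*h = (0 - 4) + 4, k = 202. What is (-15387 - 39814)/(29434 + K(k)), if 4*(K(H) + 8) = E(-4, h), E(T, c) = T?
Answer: -55201/29425 ≈ -1.8760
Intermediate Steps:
h = 0 (h = ((0 - 4) + 4)/2 = (-4 + 4)/2 = (1/2)*0 = 0)
K(H) = -9 (K(H) = -8 + (1/4)*(-4) = -8 - 1 = -9)
(-15387 - 39814)/(29434 + K(k)) = (-15387 - 39814)/(29434 - 9) = -55201/29425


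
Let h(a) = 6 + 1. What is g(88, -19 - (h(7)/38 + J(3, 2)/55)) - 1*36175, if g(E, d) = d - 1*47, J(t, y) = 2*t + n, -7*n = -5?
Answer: -530210311/14630 ≈ -36241.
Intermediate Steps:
n = 5/7 (n = -1/7*(-5) = 5/7 ≈ 0.71429)
J(t, y) = 5/7 + 2*t (J(t, y) = 2*t + 5/7 = 5/7 + 2*t)
h(a) = 7
g(E, d) = -47 + d (g(E, d) = d - 47 = -47 + d)
g(88, -19 - (h(7)/38 + J(3, 2)/55)) - 1*36175 = (-47 + (-19 - (7/38 + (5/7 + 2*3)/55))) - 1*36175 = (-47 + (-19 - (7*(1/38) + (5/7 + 6)*(1/55)))) - 36175 = (-47 + (-19 - (7/38 + (47/7)*(1/55)))) - 36175 = (-47 + (-19 - (7/38 + 47/385))) - 36175 = (-47 + (-19 - 1*4481/14630)) - 36175 = (-47 + (-19 - 4481/14630)) - 36175 = (-47 - 282451/14630) - 36175 = -970061/14630 - 36175 = -530210311/14630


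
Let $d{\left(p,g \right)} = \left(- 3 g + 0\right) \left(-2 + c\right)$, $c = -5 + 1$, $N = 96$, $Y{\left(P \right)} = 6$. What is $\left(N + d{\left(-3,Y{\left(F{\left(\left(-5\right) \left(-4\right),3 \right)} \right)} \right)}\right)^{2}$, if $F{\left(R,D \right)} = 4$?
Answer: $41616$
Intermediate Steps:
$c = -4$
$d{\left(p,g \right)} = 18 g$ ($d{\left(p,g \right)} = \left(- 3 g + 0\right) \left(-2 - 4\right) = - 3 g \left(-6\right) = 18 g$)
$\left(N + d{\left(-3,Y{\left(F{\left(\left(-5\right) \left(-4\right),3 \right)} \right)} \right)}\right)^{2} = \left(96 + 18 \cdot 6\right)^{2} = \left(96 + 108\right)^{2} = 204^{2} = 41616$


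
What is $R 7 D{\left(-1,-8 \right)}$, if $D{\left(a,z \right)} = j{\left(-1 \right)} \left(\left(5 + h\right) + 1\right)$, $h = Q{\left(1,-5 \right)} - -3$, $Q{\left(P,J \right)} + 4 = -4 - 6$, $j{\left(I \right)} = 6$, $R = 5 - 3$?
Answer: $-420$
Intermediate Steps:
$R = 2$ ($R = 5 - 3 = 2$)
$Q{\left(P,J \right)} = -14$ ($Q{\left(P,J \right)} = -4 - 10 = -14$)
$h = -11$ ($h = -14 - -3 = -14 + 3 = -11$)
$D{\left(a,z \right)} = -30$ ($D{\left(a,z \right)} = 6 \left(\left(5 - 11\right) + 1\right) = 6 \left(-6 + 1\right) = 6 \left(-5\right) = -30$)
$R 7 D{\left(-1,-8 \right)} = 2 \cdot 7 \left(-30\right) = 14 \left(-30\right) = -420$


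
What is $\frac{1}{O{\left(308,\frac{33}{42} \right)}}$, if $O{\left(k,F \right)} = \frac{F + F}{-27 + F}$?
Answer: $- \frac{367}{22} \approx -16.682$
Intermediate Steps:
$O{\left(k,F \right)} = \frac{2 F}{-27 + F}$
$\frac{1}{O{\left(308,\frac{33}{42} \right)}} = \frac{1}{2 \cdot \frac{33}{42} \frac{1}{-27 + \frac{33}{42}}} = \frac{1}{2 \cdot 33 \cdot \frac{1}{42} \frac{1}{-27 + 33 \cdot \frac{1}{42}}} = \frac{1}{2 \cdot \frac{11}{14} \frac{1}{-27 + \frac{11}{14}}} = \frac{1}{2 \cdot \frac{11}{14} \frac{1}{- \frac{367}{14}}} = \frac{1}{2 \cdot \frac{11}{14} \left(- \frac{14}{367}\right)} = \frac{1}{- \frac{22}{367}} = - \frac{367}{22}$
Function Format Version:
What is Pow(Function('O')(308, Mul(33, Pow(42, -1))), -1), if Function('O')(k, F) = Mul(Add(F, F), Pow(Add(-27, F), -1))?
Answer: Rational(-367, 22) ≈ -16.682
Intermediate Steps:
Function('O')(k, F) = Mul(2, F, Pow(Add(-27, F), -1)) (Function('O')(k, F) = Mul(Mul(2, F), Pow(Add(-27, F), -1)) = Mul(2, F, Pow(Add(-27, F), -1)))
Pow(Function('O')(308, Mul(33, Pow(42, -1))), -1) = Pow(Mul(2, Mul(33, Pow(42, -1)), Pow(Add(-27, Mul(33, Pow(42, -1))), -1)), -1) = Pow(Mul(2, Mul(33, Rational(1, 42)), Pow(Add(-27, Mul(33, Rational(1, 42))), -1)), -1) = Pow(Mul(2, Rational(11, 14), Pow(Add(-27, Rational(11, 14)), -1)), -1) = Pow(Mul(2, Rational(11, 14), Pow(Rational(-367, 14), -1)), -1) = Pow(Mul(2, Rational(11, 14), Rational(-14, 367)), -1) = Pow(Rational(-22, 367), -1) = Rational(-367, 22)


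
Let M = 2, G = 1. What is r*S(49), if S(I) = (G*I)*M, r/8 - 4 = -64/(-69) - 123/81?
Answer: 1659728/621 ≈ 2672.7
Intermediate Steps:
r = 16936/621 (r = 32 + 8*(-64/(-69) - 123/81) = 32 + 8*(-64*(-1/69) - 123*1/81) = 32 + 8*(64/69 - 41/27) = 32 + 8*(-367/621) = 32 - 2936/621 = 16936/621 ≈ 27.272)
S(I) = 2*I (S(I) = (1*I)*2 = I*2 = 2*I)
r*S(49) = 16936*(2*49)/621 = (16936/621)*98 = 1659728/621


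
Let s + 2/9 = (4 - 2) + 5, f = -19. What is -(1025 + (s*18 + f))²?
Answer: -1272384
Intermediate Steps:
s = 61/9 (s = -2/9 + ((4 - 2) + 5) = -2/9 + (2 + 5) = -2/9 + 7 = 61/9 ≈ 6.7778)
-(1025 + (s*18 + f))² = -(1025 + ((61/9)*18 - 19))² = -(1025 + (122 - 19))² = -(1025 + 103)² = -1*1128² = -1*1272384 = -1272384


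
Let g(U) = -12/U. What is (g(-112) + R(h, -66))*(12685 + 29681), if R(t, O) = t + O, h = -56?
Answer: -72297579/14 ≈ -5.1641e+6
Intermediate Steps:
R(t, O) = O + t
(g(-112) + R(h, -66))*(12685 + 29681) = (-12/(-112) + (-66 - 56))*(12685 + 29681) = (-12*(-1/112) - 122)*42366 = (3/28 - 122)*42366 = -3413/28*42366 = -72297579/14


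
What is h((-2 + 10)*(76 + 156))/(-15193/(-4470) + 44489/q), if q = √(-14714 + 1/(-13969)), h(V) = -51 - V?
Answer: -985902711466120370/20462523141322769629 - 188354445112300*I*√319020711347/20462523141322769629 ≈ -0.048181 - 5.1991*I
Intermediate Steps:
q = 3*I*√319020711347/13969 (q = √(-14714 - 1/13969) = √(-205539867/13969) = 3*I*√319020711347/13969 ≈ 121.3*I)
h((-2 + 10)*(76 + 156))/(-15193/(-4470) + 44489/q) = (-51 - (-2 + 10)*(76 + 156))/(-15193/(-4470) + 44489/((3*I*√319020711347/13969))) = (-51 - 8*232)/(-15193*(-1/4470) + 44489*(-I*√319020711347/68513289)) = (-51 - 1*1856)/(15193/4470 - 44489*I*√319020711347/68513289) = (-51 - 1856)/(15193/4470 - 44489*I*√319020711347/68513289) = -1907/(15193/4470 - 44489*I*√319020711347/68513289)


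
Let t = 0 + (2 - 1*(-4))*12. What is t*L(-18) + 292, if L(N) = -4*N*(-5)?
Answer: -25628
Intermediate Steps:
L(N) = 20*N
t = 72 (t = 0 + (2 + 4)*12 = 0 + 6*12 = 0 + 72 = 72)
t*L(-18) + 292 = 72*(20*(-18)) + 292 = 72*(-360) + 292 = -25920 + 292 = -25628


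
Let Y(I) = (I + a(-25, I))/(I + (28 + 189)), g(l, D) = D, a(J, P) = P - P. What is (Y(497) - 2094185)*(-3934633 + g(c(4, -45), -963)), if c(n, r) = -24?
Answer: 420335031858602/51 ≈ 8.2419e+12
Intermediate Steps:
a(J, P) = 0
Y(I) = I/(217 + I) (Y(I) = (I + 0)/(I + (28 + 189)) = I/(I + 217) = I/(217 + I))
(Y(497) - 2094185)*(-3934633 + g(c(4, -45), -963)) = (497/(217 + 497) - 2094185)*(-3934633 - 963) = (497/714 - 2094185)*(-3935596) = (497*(1/714) - 2094185)*(-3935596) = (71/102 - 2094185)*(-3935596) = -213606799/102*(-3935596) = 420335031858602/51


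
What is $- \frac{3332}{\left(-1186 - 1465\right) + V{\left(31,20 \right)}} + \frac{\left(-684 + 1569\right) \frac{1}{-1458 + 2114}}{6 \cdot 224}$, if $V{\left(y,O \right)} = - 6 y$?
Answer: $\frac{980071731}{833760256} \approx 1.1755$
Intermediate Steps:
$- \frac{3332}{\left(-1186 - 1465\right) + V{\left(31,20 \right)}} + \frac{\left(-684 + 1569\right) \frac{1}{-1458 + 2114}}{6 \cdot 224} = - \frac{3332}{\left(-1186 - 1465\right) - 186} + \frac{\left(-684 + 1569\right) \frac{1}{-1458 + 2114}}{6 \cdot 224} = - \frac{3332}{-2651 - 186} + \frac{885 \cdot \frac{1}{656}}{1344} = - \frac{3332}{-2837} + 885 \cdot \frac{1}{656} \cdot \frac{1}{1344} = \left(-3332\right) \left(- \frac{1}{2837}\right) + \frac{885}{656} \cdot \frac{1}{1344} = \frac{3332}{2837} + \frac{295}{293888} = \frac{980071731}{833760256}$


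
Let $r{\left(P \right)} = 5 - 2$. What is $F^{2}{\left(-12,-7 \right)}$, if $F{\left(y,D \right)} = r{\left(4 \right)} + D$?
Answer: $16$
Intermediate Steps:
$r{\left(P \right)} = 3$
$F{\left(y,D \right)} = 3 + D$
$F^{2}{\left(-12,-7 \right)} = \left(3 - 7\right)^{2} = \left(-4\right)^{2} = 16$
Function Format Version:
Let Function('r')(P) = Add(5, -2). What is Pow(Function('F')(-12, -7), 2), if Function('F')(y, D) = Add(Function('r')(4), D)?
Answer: 16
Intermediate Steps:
Function('r')(P) = 3
Function('F')(y, D) = Add(3, D)
Pow(Function('F')(-12, -7), 2) = Pow(Add(3, -7), 2) = Pow(-4, 2) = 16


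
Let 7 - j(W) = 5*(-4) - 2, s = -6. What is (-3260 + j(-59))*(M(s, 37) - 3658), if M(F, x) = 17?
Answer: 11764071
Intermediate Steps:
j(W) = 29 (j(W) = 7 - (5*(-4) - 2) = 7 - (-20 - 2) = 7 - 1*(-22) = 7 + 22 = 29)
(-3260 + j(-59))*(M(s, 37) - 3658) = (-3260 + 29)*(17 - 3658) = -3231*(-3641) = 11764071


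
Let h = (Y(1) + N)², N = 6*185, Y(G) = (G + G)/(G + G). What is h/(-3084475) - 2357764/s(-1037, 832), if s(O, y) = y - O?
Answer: -7274771059849/5764883775 ≈ -1261.9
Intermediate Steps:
Y(G) = 1 (Y(G) = (2*G)/((2*G)) = (2*G)*(1/(2*G)) = 1)
N = 1110
h = 1234321 (h = (1 + 1110)² = 1111² = 1234321)
h/(-3084475) - 2357764/s(-1037, 832) = 1234321/(-3084475) - 2357764/(832 - 1*(-1037)) = 1234321*(-1/3084475) - 2357764/(832 + 1037) = -1234321/3084475 - 2357764/1869 = -7274771059849/5764883775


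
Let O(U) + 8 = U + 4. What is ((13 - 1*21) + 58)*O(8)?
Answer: 200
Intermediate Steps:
O(U) = -4 + U (O(U) = -8 + (U + 4) = -8 + (4 + U) = -4 + U)
((13 - 1*21) + 58)*O(8) = ((13 - 1*21) + 58)*(-4 + 8) = ((13 - 21) + 58)*4 = (-8 + 58)*4 = 50*4 = 200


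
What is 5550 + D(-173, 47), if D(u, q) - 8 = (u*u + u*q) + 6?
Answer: 27362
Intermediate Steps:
D(u, q) = 14 + u² + q*u (D(u, q) = 8 + ((u*u + u*q) + 6) = 8 + ((u² + q*u) + 6) = 8 + (6 + u² + q*u) = 14 + u² + q*u)
5550 + D(-173, 47) = 5550 + (14 + (-173)² + 47*(-173)) = 5550 + (14 + 29929 - 8131) = 5550 + 21812 = 27362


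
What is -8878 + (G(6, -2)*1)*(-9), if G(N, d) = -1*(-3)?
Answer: -8905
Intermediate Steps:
G(N, d) = 3
-8878 + (G(6, -2)*1)*(-9) = -8878 + (3*1)*(-9) = -8878 + 3*(-9) = -8878 - 27 = -8905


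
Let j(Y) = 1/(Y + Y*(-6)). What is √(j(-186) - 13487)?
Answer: I*√11664905370/930 ≈ 116.13*I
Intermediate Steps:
j(Y) = -1/(5*Y) (j(Y) = 1/(Y - 6*Y) = 1/(-5*Y) = -1/(5*Y))
√(j(-186) - 13487) = √(-⅕/(-186) - 13487) = √(-⅕*(-1/186) - 13487) = √(1/930 - 13487) = √(-12542909/930) = I*√11664905370/930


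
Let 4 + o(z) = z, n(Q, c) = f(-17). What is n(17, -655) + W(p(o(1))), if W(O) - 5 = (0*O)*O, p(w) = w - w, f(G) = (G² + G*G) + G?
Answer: 566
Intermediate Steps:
f(G) = G + 2*G² (f(G) = (G² + G²) + G = 2*G² + G = G + 2*G²)
n(Q, c) = 561 (n(Q, c) = -17*(1 + 2*(-17)) = -17*(1 - 34) = -17*(-33) = 561)
o(z) = -4 + z
p(w) = 0
W(O) = 5 (W(O) = 5 + (0*O)*O = 5 + 0*O = 5 + 0 = 5)
n(17, -655) + W(p(o(1))) = 561 + 5 = 566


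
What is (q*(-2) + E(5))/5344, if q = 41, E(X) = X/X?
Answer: -81/5344 ≈ -0.015157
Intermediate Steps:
E(X) = 1
(q*(-2) + E(5))/5344 = (41*(-2) + 1)/5344 = (-82 + 1)*(1/5344) = -81*1/5344 = -81/5344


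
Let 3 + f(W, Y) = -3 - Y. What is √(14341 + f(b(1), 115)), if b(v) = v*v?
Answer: 6*√395 ≈ 119.25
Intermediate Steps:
b(v) = v²
f(W, Y) = -6 - Y (f(W, Y) = -3 + (-3 - Y) = -6 - Y)
√(14341 + f(b(1), 115)) = √(14341 + (-6 - 1*115)) = √(14341 + (-6 - 115)) = √(14341 - 121) = √14220 = 6*√395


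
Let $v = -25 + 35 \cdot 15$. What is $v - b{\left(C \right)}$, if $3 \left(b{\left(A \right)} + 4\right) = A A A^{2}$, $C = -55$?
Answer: $- \frac{9149113}{3} \approx -3.0497 \cdot 10^{6}$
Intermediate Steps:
$b{\left(A \right)} = -4 + \frac{A^{4}}{3}$ ($b{\left(A \right)} = -4 + \frac{A A A^{2}}{3} = -4 + \frac{A^{2} A^{2}}{3} = -4 + \frac{A^{4}}{3}$)
$v = 500$ ($v = -25 + 525 = 500$)
$v - b{\left(C \right)} = 500 - \left(-4 + \frac{\left(-55\right)^{4}}{3}\right) = 500 - \left(-4 + \frac{1}{3} \cdot 9150625\right) = 500 - \left(-4 + \frac{9150625}{3}\right) = 500 - \frac{9150613}{3} = - \frac{9149113}{3}$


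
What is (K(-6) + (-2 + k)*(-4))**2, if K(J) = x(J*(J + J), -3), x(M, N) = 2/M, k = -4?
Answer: 748225/1296 ≈ 577.33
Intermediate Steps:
K(J) = J**(-2) (K(J) = 2/((J*(J + J))) = 2/((J*(2*J))) = 2/((2*J**2)) = 2*(1/(2*J**2)) = J**(-2))
(K(-6) + (-2 + k)*(-4))**2 = ((-6)**(-2) + (-2 - 4)*(-4))**2 = (1/36 - 6*(-4))**2 = (1/36 + 24)**2 = (865/36)**2 = 748225/1296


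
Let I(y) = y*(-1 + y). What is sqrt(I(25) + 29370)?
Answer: 9*sqrt(370) ≈ 173.12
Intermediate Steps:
sqrt(I(25) + 29370) = sqrt(25*(-1 + 25) + 29370) = sqrt(25*24 + 29370) = sqrt(600 + 29370) = sqrt(29970) = 9*sqrt(370)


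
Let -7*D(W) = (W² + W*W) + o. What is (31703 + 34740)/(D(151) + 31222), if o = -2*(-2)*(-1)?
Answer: 66443/24708 ≈ 2.6891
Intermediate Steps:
o = -4 (o = 4*(-1) = -4)
D(W) = 4/7 - 2*W²/7 (D(W) = -((W² + W*W) - 4)/7 = -((W² + W²) - 4)/7 = -(2*W² - 4)/7 = -(-4 + 2*W²)/7 = 4/7 - 2*W²/7)
(31703 + 34740)/(D(151) + 31222) = (31703 + 34740)/((4/7 - 2/7*151²) + 31222) = 66443/((4/7 - 2/7*22801) + 31222) = 66443/((4/7 - 45602/7) + 31222) = 66443/(-6514 + 31222) = 66443/24708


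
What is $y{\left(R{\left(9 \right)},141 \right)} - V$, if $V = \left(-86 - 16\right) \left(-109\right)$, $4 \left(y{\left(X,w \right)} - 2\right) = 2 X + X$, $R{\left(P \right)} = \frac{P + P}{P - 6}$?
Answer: $- \frac{22223}{2} \approx -11112.0$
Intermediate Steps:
$R{\left(P \right)} = \frac{2 P}{-6 + P}$
$y{\left(X,w \right)} = 2 + \frac{3 X}{4}$ ($y{\left(X,w \right)} = 2 + \frac{2 X + X}{4} = 2 + \frac{3 X}{4}$)
$V = 11118$ ($V = \left(-102\right) \left(-109\right) = 11118$)
$y{\left(R{\left(9 \right)},141 \right)} - V = \left(2 + \frac{3 \cdot 2 \cdot 9 \frac{1}{-6 + 9}}{4}\right) - 11118 = \left(2 + \frac{3 \cdot 2 \cdot 9 \cdot \frac{1}{3}}{4}\right) - 11118 = \left(2 + \frac{3}{4} \cdot 6\right) - 11118 = \left(2 + \frac{9}{2}\right) - 11118 = \frac{13}{2} - 11118 = - \frac{22223}{2}$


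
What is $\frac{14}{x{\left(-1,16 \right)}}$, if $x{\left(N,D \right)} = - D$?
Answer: $- \frac{7}{8} \approx -0.875$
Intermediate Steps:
$\frac{14}{x{\left(-1,16 \right)}} = \frac{14}{\left(-1\right) 16} = \frac{14}{-16} = 14 \left(- \frac{1}{16}\right) = - \frac{7}{8}$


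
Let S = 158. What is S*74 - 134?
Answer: 11558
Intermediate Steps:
S*74 - 134 = 158*74 - 134 = 11692 - 134 = 11558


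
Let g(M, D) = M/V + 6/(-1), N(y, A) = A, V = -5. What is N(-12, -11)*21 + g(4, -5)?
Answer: -1189/5 ≈ -237.80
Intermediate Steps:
g(M, D) = -6 - M/5 (g(M, D) = M/(-5) + 6/(-1) = M*(-⅕) + 6*(-1) = -M/5 - 6 = -6 - M/5)
N(-12, -11)*21 + g(4, -5) = -11*21 + (-6 - ⅕*4) = -231 + (-6 - ⅘) = -231 - 34/5 = -1189/5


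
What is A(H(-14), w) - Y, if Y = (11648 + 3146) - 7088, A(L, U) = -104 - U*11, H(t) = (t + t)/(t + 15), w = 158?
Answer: -9548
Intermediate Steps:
H(t) = 2*t/(15 + t) (H(t) = (2*t)/(15 + t) = 2*t/(15 + t))
A(L, U) = -104 - 11*U
Y = 7706 (Y = 14794 - 7088 = 7706)
A(H(-14), w) - Y = (-104 - 11*158) - 1*7706 = (-104 - 1738) - 7706 = -1842 - 7706 = -9548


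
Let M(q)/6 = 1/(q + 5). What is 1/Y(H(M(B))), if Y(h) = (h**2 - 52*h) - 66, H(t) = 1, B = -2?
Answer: -1/117 ≈ -0.0085470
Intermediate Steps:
M(q) = 6/(5 + q) (M(q) = 6/(q + 5) = 6/(5 + q))
Y(h) = -66 + h**2 - 52*h
1/Y(H(M(B))) = 1/(-66 + 1**2 - 52*1) = 1/(-66 + 1 - 52) = 1/(-117) = -1/117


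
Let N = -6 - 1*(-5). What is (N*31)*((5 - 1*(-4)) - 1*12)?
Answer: 93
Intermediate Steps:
N = -1 (N = -6 + 5 = -1)
(N*31)*((5 - 1*(-4)) - 1*12) = (-1*31)*((5 - 1*(-4)) - 1*12) = -31*((5 + 4) - 12) = -31*(9 - 12) = -31*(-3) = 93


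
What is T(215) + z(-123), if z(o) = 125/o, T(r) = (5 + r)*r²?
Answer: 1250848375/123 ≈ 1.0170e+7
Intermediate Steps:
T(r) = r²*(5 + r)
T(215) + z(-123) = 215²*(5 + 215) + 125/(-123) = 46225*220 + 125*(-1/123) = 10169500 - 125/123 = 1250848375/123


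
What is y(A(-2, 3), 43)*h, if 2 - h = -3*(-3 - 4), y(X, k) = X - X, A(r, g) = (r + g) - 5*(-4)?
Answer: 0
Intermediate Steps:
A(r, g) = 20 + g + r (A(r, g) = (g + r) + 20 = 20 + g + r)
y(X, k) = 0
h = -19 (h = 2 - (-3)*(-3 - 4) = 2 - (-3)*(-7) = 2 - 1*21 = 2 - 21 = -19)
y(A(-2, 3), 43)*h = 0*(-19) = 0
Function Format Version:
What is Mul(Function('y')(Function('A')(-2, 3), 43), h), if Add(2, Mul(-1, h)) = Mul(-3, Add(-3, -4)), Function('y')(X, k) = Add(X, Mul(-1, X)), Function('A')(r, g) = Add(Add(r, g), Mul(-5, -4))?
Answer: 0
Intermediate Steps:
Function('A')(r, g) = Add(20, g, r) (Function('A')(r, g) = Add(Add(g, r), 20) = Add(20, g, r))
Function('y')(X, k) = 0
h = -19 (h = Add(2, Mul(-1, Mul(-3, Add(-3, -4)))) = Add(2, Mul(-1, Mul(-3, -7))) = Add(2, Mul(-1, 21)) = Add(2, -21) = -19)
Mul(Function('y')(Function('A')(-2, 3), 43), h) = Mul(0, -19) = 0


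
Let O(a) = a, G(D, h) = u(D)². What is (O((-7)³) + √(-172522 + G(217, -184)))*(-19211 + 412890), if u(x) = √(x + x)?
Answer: -135031897 + 5511506*I*√878 ≈ -1.3503e+8 + 1.6331e+8*I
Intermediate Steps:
u(x) = √2*√x (u(x) = √(2*x) = √2*√x)
G(D, h) = 2*D (G(D, h) = (√2*√D)² = 2*D)
(O((-7)³) + √(-172522 + G(217, -184)))*(-19211 + 412890) = ((-7)³ + √(-172522 + 2*217))*(-19211 + 412890) = (-343 + √(-172522 + 434))*393679 = (-343 + √(-172088))*393679 = (-343 + 14*I*√878)*393679 = -135031897 + 5511506*I*√878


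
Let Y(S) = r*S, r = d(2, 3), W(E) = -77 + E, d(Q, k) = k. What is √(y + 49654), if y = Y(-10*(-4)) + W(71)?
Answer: 2*√12442 ≈ 223.09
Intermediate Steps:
r = 3
Y(S) = 3*S
y = 114 (y = 3*(-10*(-4)) + (-77 + 71) = 3*40 - 6 = 120 - 6 = 114)
√(y + 49654) = √(114 + 49654) = √49768 = 2*√12442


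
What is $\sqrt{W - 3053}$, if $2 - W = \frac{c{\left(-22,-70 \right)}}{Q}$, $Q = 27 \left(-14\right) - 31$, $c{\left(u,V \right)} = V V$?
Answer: $\frac{i \sqrt{508370231}}{409} \approx 55.127 i$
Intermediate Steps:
$c{\left(u,V \right)} = V^{2}$
$Q = -409$ ($Q = -378 - 31 = -409$)
$W = \frac{5718}{409}$ ($W = 2 - \frac{\left(-70\right)^{2}}{-409} = 2 - 4900 \left(- \frac{1}{409}\right) = 2 - - \frac{4900}{409} = 2 + \frac{4900}{409} = \frac{5718}{409} \approx 13.98$)
$\sqrt{W - 3053} = \sqrt{\frac{5718}{409} - 3053} = \sqrt{- \frac{1242959}{409}} = \frac{i \sqrt{508370231}}{409}$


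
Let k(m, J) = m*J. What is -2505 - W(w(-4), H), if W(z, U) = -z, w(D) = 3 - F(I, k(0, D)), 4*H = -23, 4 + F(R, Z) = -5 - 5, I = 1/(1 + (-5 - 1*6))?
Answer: -2488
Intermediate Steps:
k(m, J) = J*m
I = -⅒ (I = 1/(1 + (-5 - 6)) = 1/(1 - 11) = 1/(-10) = -⅒ ≈ -0.10000)
F(R, Z) = -14 (F(R, Z) = -4 + (-5 - 5) = -4 - 10 = -14)
H = -23/4 (H = (¼)*(-23) = -23/4 ≈ -5.7500)
w(D) = 17 (w(D) = 3 - 1*(-14) = 3 + 14 = 17)
-2505 - W(w(-4), H) = -2505 - (-1)*17 = -2505 - 1*(-17) = -2505 + 17 = -2488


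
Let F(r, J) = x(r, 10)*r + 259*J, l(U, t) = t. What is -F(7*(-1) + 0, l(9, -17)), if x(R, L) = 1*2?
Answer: 4417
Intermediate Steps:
x(R, L) = 2
F(r, J) = 2*r + 259*J
-F(7*(-1) + 0, l(9, -17)) = -(2*(7*(-1) + 0) + 259*(-17)) = -(2*(-7 + 0) - 4403) = -(2*(-7) - 4403) = -(-14 - 4403) = -1*(-4417) = 4417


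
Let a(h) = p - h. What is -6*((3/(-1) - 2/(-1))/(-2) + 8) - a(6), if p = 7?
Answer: -52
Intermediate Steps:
a(h) = 7 - h
-6*((3/(-1) - 2/(-1))/(-2) + 8) - a(6) = -6*((3/(-1) - 2/(-1))/(-2) + 8) - (7 - 1*6) = -6*((3*(-1) - 2*(-1))*(-½) + 8) - (7 - 6) = -6*((-3 + 2)*(-½) + 8) - 1*1 = -6*(-1*(-½) + 8) - 1 = -6*(½ + 8) - 1 = -6*17/2 - 1 = -51 - 1 = -52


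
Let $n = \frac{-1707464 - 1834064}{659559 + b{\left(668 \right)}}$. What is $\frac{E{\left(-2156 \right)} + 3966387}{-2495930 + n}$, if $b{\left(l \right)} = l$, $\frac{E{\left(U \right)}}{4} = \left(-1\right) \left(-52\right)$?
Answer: $- \frac{2618853117065}{1647883917638} \approx -1.5892$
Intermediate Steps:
$E{\left(U \right)} = 208$ ($E{\left(U \right)} = 4 \left(\left(-1\right) \left(-52\right)\right) = 4 \cdot 52 = 208$)
$n = - \frac{3541528}{660227}$ ($n = \frac{-1707464 - 1834064}{659559 + 668} = - \frac{3541528}{660227} \approx -5.3641$)
$\frac{E{\left(-2156 \right)} + 3966387}{-2495930 + n} = \frac{208 + 3966387}{-2495930 - \frac{3541528}{660227}} = \frac{3966595}{- \frac{1647883917638}{660227}} = 3966595 \left(- \frac{660227}{1647883917638}\right) = - \frac{2618853117065}{1647883917638}$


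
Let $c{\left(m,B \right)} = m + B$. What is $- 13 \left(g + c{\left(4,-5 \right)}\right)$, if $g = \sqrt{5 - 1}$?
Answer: $-13$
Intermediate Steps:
$c{\left(m,B \right)} = B + m$
$g = 2$ ($g = \sqrt{4} = 2$)
$- 13 \left(g + c{\left(4,-5 \right)}\right) = - 13 \left(2 + \left(-5 + 4\right)\right) = - 13 \left(2 - 1\right) = \left(-13\right) 1 = -13$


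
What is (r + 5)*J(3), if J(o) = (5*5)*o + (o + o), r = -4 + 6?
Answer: 567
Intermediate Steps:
r = 2
J(o) = 27*o (J(o) = 25*o + 2*o = 27*o)
(r + 5)*J(3) = (2 + 5)*(27*3) = 7*81 = 567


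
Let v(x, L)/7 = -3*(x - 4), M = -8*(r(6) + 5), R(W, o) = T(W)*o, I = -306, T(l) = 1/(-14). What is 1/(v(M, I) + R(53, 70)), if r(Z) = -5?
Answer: 1/79 ≈ 0.012658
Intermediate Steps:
T(l) = -1/14
R(W, o) = -o/14
M = 0 (M = -8*(-5 + 5) = -8*0 = 0)
v(x, L) = 84 - 21*x (v(x, L) = 7*(-3*(x - 4)) = 7*(-3*(-4 + x)) = 7*(12 - 3*x) = 84 - 21*x)
1/(v(M, I) + R(53, 70)) = 1/((84 - 21*0) - 1/14*70) = 1/((84 + 0) - 5) = 1/(84 - 5) = 1/79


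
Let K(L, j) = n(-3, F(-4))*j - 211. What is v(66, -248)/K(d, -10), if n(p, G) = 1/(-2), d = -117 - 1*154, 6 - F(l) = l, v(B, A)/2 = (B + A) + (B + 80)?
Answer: 36/103 ≈ 0.34951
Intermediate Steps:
v(B, A) = 160 + 2*A + 4*B (v(B, A) = 2*((B + A) + (B + 80)) = 2*((A + B) + (80 + B)) = 2*(80 + A + 2*B) = 160 + 2*A + 4*B)
F(l) = 6 - l
d = -271 (d = -117 - 154 = -271)
n(p, G) = -½
K(L, j) = -211 - j/2 (K(L, j) = -j/2 - 211 = -211 - j/2)
v(66, -248)/K(d, -10) = (160 + 2*(-248) + 4*66)/(-211 - ½*(-10)) = (160 - 496 + 264)/(-211 + 5) = -72/(-206) = -72*(-1/206) = 36/103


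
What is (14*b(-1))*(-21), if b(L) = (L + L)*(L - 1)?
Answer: -1176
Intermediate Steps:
b(L) = 2*L*(-1 + L) (b(L) = (2*L)*(-1 + L) = 2*L*(-1 + L))
(14*b(-1))*(-21) = (14*(2*(-1)*(-1 - 1)))*(-21) = (14*(2*(-1)*(-2)))*(-21) = (14*4)*(-21) = 56*(-21) = -1176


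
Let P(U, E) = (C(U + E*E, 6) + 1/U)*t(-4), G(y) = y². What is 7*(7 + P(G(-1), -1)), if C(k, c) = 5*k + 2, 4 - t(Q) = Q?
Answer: 777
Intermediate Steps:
t(Q) = 4 - Q
C(k, c) = 2 + 5*k
P(U, E) = 16 + 8/U + 40*U + 40*E² (P(U, E) = ((2 + 5*(U + E*E)) + 1/U)*(4 - 1*(-4)) = ((2 + 5*(U + E²)) + 1/U)*(4 + 4) = ((2 + (5*U + 5*E²)) + 1/U)*8 = ((2 + 5*U + 5*E²) + 1/U)*8 = (2 + 1/U + 5*U + 5*E²)*8 = 16 + 8/U + 40*U + 40*E²)
7*(7 + P(G(-1), -1)) = 7*(7 + (16 + 8/((-1)²) + 40*(-1)² + 40*(-1)²)) = 7*(7 + (16 + 8/1 + 40*1 + 40*1)) = 7*(7 + (16 + 8*1 + 40 + 40)) = 7*(7 + (16 + 8 + 40 + 40)) = 7*(7 + 104) = 7*111 = 777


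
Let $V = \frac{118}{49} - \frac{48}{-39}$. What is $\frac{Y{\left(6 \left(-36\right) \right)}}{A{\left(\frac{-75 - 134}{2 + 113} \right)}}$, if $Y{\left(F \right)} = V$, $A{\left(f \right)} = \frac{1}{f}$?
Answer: $- \frac{484462}{73255} \approx -6.6134$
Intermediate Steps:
$V = \frac{2318}{637}$ ($V = 118 \cdot \frac{1}{49} - - \frac{16}{13} = \frac{118}{49} + \frac{16}{13} = \frac{2318}{637} \approx 3.6389$)
$Y{\left(F \right)} = \frac{2318}{637}$
$\frac{Y{\left(6 \left(-36\right) \right)}}{A{\left(\frac{-75 - 134}{2 + 113} \right)}} = \frac{2318}{637 \frac{1}{\left(-75 - 134\right) \frac{1}{2 + 113}}} = \frac{2318}{637 \frac{1}{\left(-209\right) \frac{1}{115}}} = \frac{2318}{637 \frac{1}{- \frac{209}{115}}} = \frac{2318}{637 \left(- \frac{115}{209}\right)} = \frac{2318}{637} \left(- \frac{209}{115}\right) = - \frac{484462}{73255}$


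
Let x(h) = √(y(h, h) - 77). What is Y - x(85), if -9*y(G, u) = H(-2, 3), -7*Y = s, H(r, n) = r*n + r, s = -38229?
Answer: 38229/7 - I*√685/3 ≈ 5461.3 - 8.7242*I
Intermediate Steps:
H(r, n) = r + n*r (H(r, n) = n*r + r = r + n*r)
Y = 38229/7 (Y = -⅐*(-38229) = 38229/7 ≈ 5461.3)
y(G, u) = 8/9 (y(G, u) = -(-2)*(1 + 3)/9 = -(-2)*4/9 = -⅑*(-8) = 8/9)
x(h) = I*√685/3 (x(h) = √(8/9 - 77) = √(-685/9) = I*√685/3)
Y - x(85) = 38229/7 - I*√685/3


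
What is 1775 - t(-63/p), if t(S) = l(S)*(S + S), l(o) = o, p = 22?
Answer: 425581/242 ≈ 1758.6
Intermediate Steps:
t(S) = 2*S² (t(S) = S*(S + S) = S*(2*S) = 2*S²)
1775 - t(-63/p) = 1775 - 2*(-63/22)² = 1775 - 2*3969/484 = 1775 - 1*3969/242 = 1775 - 3969/242 = 425581/242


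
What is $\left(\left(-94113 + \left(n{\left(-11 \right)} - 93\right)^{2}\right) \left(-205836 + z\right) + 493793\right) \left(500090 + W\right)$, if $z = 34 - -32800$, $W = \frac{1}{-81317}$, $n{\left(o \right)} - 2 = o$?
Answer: $\frac{588935324247757931619}{81317} \approx 7.2425 \cdot 10^{15}$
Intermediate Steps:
$n{\left(o \right)} = 2 + o$
$W = - \frac{1}{81317} \approx -1.2298 \cdot 10^{-5}$
$z = 32834$ ($z = 34 + 32800 = 32834$)
$\left(\left(-94113 + \left(n{\left(-11 \right)} - 93\right)^{2}\right) \left(-205836 + z\right) + 493793\right) \left(500090 + W\right) = \left(\left(-94113 + \left(\left(2 - 11\right) - 93\right)^{2}\right) \left(-205836 + 32834\right) + 493793\right) \left(500090 - \frac{1}{81317}\right) = \left(\left(-94113 + \left(-9 - 93\right)^{2}\right) \left(-173002\right) + 493793\right) \frac{40665818529}{81317} = \left(\left(-94113 + \left(-102\right)^{2}\right) \left(-173002\right) + 493793\right) \frac{40665818529}{81317} = \left(\left(-94113 + 10404\right) \left(-173002\right) + 493793\right) \frac{40665818529}{81317} = \left(\left(-83709\right) \left(-173002\right) + 493793\right) \frac{40665818529}{81317} = \left(14481824418 + 493793\right) \frac{40665818529}{81317} = 14482318211 \cdot \frac{40665818529}{81317} = \frac{588935324247757931619}{81317}$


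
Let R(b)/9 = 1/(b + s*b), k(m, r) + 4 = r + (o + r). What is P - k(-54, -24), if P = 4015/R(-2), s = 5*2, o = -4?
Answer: -87826/9 ≈ -9758.4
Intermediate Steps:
s = 10
k(m, r) = -8 + 2*r (k(m, r) = -4 + (r + (-4 + r)) = -4 + (-4 + 2*r) = -8 + 2*r)
R(b) = 9/(11*b) (R(b) = 9/(b + 10*b) = 9/((11*b)) = 9*(1/(11*b)) = 9/(11*b))
P = -88330/9 (P = 4015/(((9/11)/(-2))) = 4015/(((9/11)*(-½))) = 4015/(-9/22) = 4015*(-22/9) = -88330/9 ≈ -9814.4)
P - k(-54, -24) = -88330/9 - (-8 + 2*(-24)) = -88330/9 - (-8 - 48) = -88330/9 - 1*(-56) = -88330/9 + 56 = -87826/9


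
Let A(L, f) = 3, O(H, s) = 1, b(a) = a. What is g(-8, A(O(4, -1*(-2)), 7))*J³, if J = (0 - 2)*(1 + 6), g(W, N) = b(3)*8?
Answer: -65856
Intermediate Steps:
g(W, N) = 24 (g(W, N) = 3*8 = 24)
J = -14 (J = -2*7 = -14)
g(-8, A(O(4, -1*(-2)), 7))*J³ = 24*(-14)³ = 24*(-2744) = -65856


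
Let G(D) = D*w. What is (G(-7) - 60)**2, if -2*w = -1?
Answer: 16129/4 ≈ 4032.3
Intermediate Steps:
w = 1/2 (w = -1/2*(-1) = 1/2 ≈ 0.50000)
G(D) = D/2 (G(D) = D*(1/2) = D/2)
(G(-7) - 60)**2 = ((1/2)*(-7) - 60)**2 = (-7/2 - 60)**2 = (-127/2)**2 = 16129/4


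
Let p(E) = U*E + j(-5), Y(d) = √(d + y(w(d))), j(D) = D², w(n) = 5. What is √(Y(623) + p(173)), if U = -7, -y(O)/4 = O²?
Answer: √(-1186 + √523) ≈ 34.105*I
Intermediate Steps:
y(O) = -4*O²
Y(d) = √(-100 + d) (Y(d) = √(d - 4*5²) = √(d - 4*25) = √(d - 100) = √(-100 + d))
p(E) = 25 - 7*E (p(E) = -7*E + (-5)² = -7*E + 25 = 25 - 7*E)
√(Y(623) + p(173)) = √(√(-100 + 623) + (25 - 7*173)) = √(√523 + (25 - 1211)) = √(√523 - 1186) = √(-1186 + √523)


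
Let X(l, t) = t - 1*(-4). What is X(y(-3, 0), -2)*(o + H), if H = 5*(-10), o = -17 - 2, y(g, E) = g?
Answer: -138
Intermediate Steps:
X(l, t) = 4 + t (X(l, t) = t + 4 = 4 + t)
o = -19
H = -50
X(y(-3, 0), -2)*(o + H) = (4 - 2)*(-19 - 50) = 2*(-69) = -138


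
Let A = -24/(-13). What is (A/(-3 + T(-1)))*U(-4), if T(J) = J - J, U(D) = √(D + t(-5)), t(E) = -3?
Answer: -8*I*√7/13 ≈ -1.6282*I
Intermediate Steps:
A = 24/13 (A = -24*(-1/13) = 24/13 ≈ 1.8462)
U(D) = √(-3 + D) (U(D) = √(D - 3) = √(-3 + D))
T(J) = 0
(A/(-3 + T(-1)))*U(-4) = ((24/13)/(-3 + 0))*√(-3 - 4) = ((24/13)/(-3))*√(-7) = (-⅓*24/13)*(I*√7) = -8*I*√7/13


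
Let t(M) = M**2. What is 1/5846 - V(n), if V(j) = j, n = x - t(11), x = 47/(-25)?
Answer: 17958937/146150 ≈ 122.88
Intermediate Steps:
x = -47/25 (x = 47*(-1/25) = -47/25 ≈ -1.8800)
n = -3072/25 (n = -47/25 - 1*11**2 = -47/25 - 1*121 = -47/25 - 121 = -3072/25 ≈ -122.88)
1/5846 - V(n) = 1/5846 - 1*(-3072/25) = 1/5846 + 3072/25 = 17958937/146150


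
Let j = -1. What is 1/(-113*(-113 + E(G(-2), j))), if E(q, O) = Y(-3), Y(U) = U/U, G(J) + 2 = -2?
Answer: 1/12656 ≈ 7.9014e-5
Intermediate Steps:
G(J) = -4 (G(J) = -2 - 2 = -4)
Y(U) = 1
E(q, O) = 1
1/(-113*(-113 + E(G(-2), j))) = 1/(-113*(-113 + 1)) = 1/(-113*(-112)) = 1/12656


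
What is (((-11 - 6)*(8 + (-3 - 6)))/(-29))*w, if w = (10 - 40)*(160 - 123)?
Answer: 18870/29 ≈ 650.69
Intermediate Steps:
w = -1110 (w = -30*37 = -1110)
(((-11 - 6)*(8 + (-3 - 6)))/(-29))*w = (((-11 - 6)*(8 + (-3 - 6)))/(-29))*(-1110) = (-17*(8 - 9)*(-1/29))*(-1110) = (-17*(-1)*(-1/29))*(-1110) = (17*(-1/29))*(-1110) = -17/29*(-1110) = 18870/29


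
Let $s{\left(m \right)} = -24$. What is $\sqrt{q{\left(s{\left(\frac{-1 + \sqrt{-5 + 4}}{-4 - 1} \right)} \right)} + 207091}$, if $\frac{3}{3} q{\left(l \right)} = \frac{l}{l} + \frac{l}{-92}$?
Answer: $\frac{\sqrt{109551806}}{23} \approx 455.07$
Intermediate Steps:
$q{\left(l \right)} = 1 - \frac{l}{92}$ ($q{\left(l \right)} = \frac{l}{l} + \frac{l}{-92} = 1 + l \left(- \frac{1}{92}\right) = 1 - \frac{l}{92}$)
$\sqrt{q{\left(s{\left(\frac{-1 + \sqrt{-5 + 4}}{-4 - 1} \right)} \right)} + 207091} = \sqrt{\left(1 - - \frac{6}{23}\right) + 207091} = \sqrt{\left(1 + \frac{6}{23}\right) + 207091} = \sqrt{\frac{29}{23} + 207091} = \sqrt{\frac{4763122}{23}} = \frac{\sqrt{109551806}}{23}$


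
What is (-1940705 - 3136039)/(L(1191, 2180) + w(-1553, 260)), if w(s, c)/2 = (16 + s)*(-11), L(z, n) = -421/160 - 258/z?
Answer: -322474778880/2147684383 ≈ -150.15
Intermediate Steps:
L(z, n) = -421/160 - 258/z (L(z, n) = -421*1/160 - 258/z = -421/160 - 258/z)
w(s, c) = -352 - 22*s (w(s, c) = 2*((16 + s)*(-11)) = 2*(-176 - 11*s) = -352 - 22*s)
(-1940705 - 3136039)/(L(1191, 2180) + w(-1553, 260)) = (-1940705 - 3136039)/((-421/160 - 258/1191) + (-352 - 22*(-1553))) = -5076744/((-421/160 - 258*1/1191) + (-352 + 34166)) = -5076744/((-421/160 - 86/397) + 33814) = -5076744/(-180897/63520 + 33814) = -5076744/2147684383/63520 = -5076744*63520/2147684383 = -322474778880/2147684383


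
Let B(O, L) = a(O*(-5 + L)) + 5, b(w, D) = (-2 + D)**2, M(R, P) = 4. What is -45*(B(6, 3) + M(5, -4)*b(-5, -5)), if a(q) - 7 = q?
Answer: -8820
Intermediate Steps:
a(q) = 7 + q
B(O, L) = 12 + O*(-5 + L) (B(O, L) = (7 + O*(-5 + L)) + 5 = 12 + O*(-5 + L))
-45*(B(6, 3) + M(5, -4)*b(-5, -5)) = -45*((12 + 6*(-5 + 3)) + 4*(-2 - 5)**2) = -45*((12 + 6*(-2)) + 4*(-7)**2) = -45*((12 - 12) + 4*49) = -45*(0 + 196) = -45*196 = -8820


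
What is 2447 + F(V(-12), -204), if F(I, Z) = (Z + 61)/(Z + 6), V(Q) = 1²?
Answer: 44059/18 ≈ 2447.7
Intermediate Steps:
V(Q) = 1
F(I, Z) = (61 + Z)/(6 + Z)
2447 + F(V(-12), -204) = 2447 + (61 - 204)/(6 - 204) = 2447 - 143/(-198) = 2447 - 1/198*(-143) = 2447 + 13/18 = 44059/18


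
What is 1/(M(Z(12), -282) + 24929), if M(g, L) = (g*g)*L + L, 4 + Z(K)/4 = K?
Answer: -1/264121 ≈ -3.7861e-6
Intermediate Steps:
Z(K) = -16 + 4*K
M(g, L) = L + L*g² (M(g, L) = g²*L + L = L*g² + L = L + L*g²)
1/(M(Z(12), -282) + 24929) = 1/(-282*(1 + (-16 + 4*12)²) + 24929) = 1/(-282*(1 + (-16 + 48)²) + 24929) = 1/(-282*(1 + 32²) + 24929) = 1/(-282*(1 + 1024) + 24929) = 1/(-282*1025 + 24929) = 1/(-289050 + 24929) = 1/(-264121) = -1/264121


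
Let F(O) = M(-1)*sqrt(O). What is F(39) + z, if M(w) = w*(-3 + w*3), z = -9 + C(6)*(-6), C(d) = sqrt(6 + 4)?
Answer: -9 - 6*sqrt(10) + 6*sqrt(39) ≈ 9.4963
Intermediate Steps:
C(d) = sqrt(10)
z = -9 - 6*sqrt(10) (z = -9 + sqrt(10)*(-6) = -9 - 6*sqrt(10) ≈ -27.974)
M(w) = w*(-3 + 3*w)
F(O) = 6*sqrt(O) (F(O) = (3*(-1)*(-1 - 1))*sqrt(O) = (3*(-1)*(-2))*sqrt(O) = 6*sqrt(O))
F(39) + z = 6*sqrt(39) + (-9 - 6*sqrt(10)) = -9 - 6*sqrt(10) + 6*sqrt(39)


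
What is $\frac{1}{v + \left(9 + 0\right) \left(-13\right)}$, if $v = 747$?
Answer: $\frac{1}{630} \approx 0.0015873$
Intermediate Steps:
$\frac{1}{v + \left(9 + 0\right) \left(-13\right)} = \frac{1}{747 + \left(9 + 0\right) \left(-13\right)} = \frac{1}{747 + 9 \left(-13\right)} = \frac{1}{747 - 117} = \frac{1}{630}$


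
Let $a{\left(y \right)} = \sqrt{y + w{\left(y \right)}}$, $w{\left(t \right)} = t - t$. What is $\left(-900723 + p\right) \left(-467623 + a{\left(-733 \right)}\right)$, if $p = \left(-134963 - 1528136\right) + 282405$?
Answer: $1066843061791 - 2281417 i \sqrt{733} \approx 1.0668 \cdot 10^{12} - 6.1767 \cdot 10^{7} i$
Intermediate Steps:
$w{\left(t \right)} = 0$
$a{\left(y \right)} = \sqrt{y}$ ($a{\left(y \right)} = \sqrt{y + 0} = \sqrt{y}$)
$p = -1380694$ ($p = -1663099 + 282405 = -1380694$)
$\left(-900723 + p\right) \left(-467623 + a{\left(-733 \right)}\right) = \left(-900723 - 1380694\right) \left(-467623 + \sqrt{-733}\right) = - 2281417 \left(-467623 + i \sqrt{733}\right) = 1066843061791 - 2281417 i \sqrt{733}$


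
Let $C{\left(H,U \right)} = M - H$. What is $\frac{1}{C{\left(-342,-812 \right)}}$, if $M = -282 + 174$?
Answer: $\frac{1}{234} \approx 0.0042735$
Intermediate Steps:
$M = -108$
$C{\left(H,U \right)} = -108 - H$
$\frac{1}{C{\left(-342,-812 \right)}} = \frac{1}{-108 - -342} = \frac{1}{-108 + 342} = \frac{1}{234}$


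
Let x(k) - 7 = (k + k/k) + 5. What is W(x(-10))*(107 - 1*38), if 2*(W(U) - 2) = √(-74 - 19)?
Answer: 138 + 69*I*√93/2 ≈ 138.0 + 332.71*I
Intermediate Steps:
x(k) = 13 + k (x(k) = 7 + ((k + k/k) + 5) = 7 + ((k + 1) + 5) = 7 + ((1 + k) + 5) = 7 + (6 + k) = 13 + k)
W(U) = 2 + I*√93/2 (W(U) = 2 + √(-74 - 19)/2 = 2 + √(-93)/2 = 2 + (I*√93)/2 = 2 + I*√93/2)
W(x(-10))*(107 - 1*38) = (2 + I*√93/2)*(107 - 1*38) = (2 + I*√93/2)*(107 - 38) = (2 + I*√93/2)*69 = 138 + 69*I*√93/2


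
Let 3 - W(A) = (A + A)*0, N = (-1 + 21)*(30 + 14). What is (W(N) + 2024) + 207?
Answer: 2234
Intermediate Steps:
N = 880 (N = 20*44 = 880)
W(A) = 3 (W(A) = 3 - (A + A)*0 = 3 - 2*A*0 = 3 - 1*0 = 3 + 0 = 3)
(W(N) + 2024) + 207 = (3 + 2024) + 207 = 2027 + 207 = 2234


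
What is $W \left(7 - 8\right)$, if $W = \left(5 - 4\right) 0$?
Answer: $0$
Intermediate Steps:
$W = 0$ ($W = 1 \cdot 0 = 0$)
$W \left(7 - 8\right) = 0 \left(7 - 8\right) = 0 \left(-1\right) = 0$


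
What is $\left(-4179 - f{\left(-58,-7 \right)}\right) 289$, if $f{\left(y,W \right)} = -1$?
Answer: $-1207442$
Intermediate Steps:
$\left(-4179 - f{\left(-58,-7 \right)}\right) 289 = \left(-4179 - -1\right) 289 = \left(-4179 + 1\right) 289 = \left(-4178\right) 289 = -1207442$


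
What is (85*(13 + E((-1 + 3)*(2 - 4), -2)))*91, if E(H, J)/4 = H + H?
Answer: -146965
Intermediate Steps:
E(H, J) = 8*H (E(H, J) = 4*(H + H) = 4*(2*H) = 8*H)
(85*(13 + E((-1 + 3)*(2 - 4), -2)))*91 = (85*(13 + 8*((-1 + 3)*(2 - 4))))*91 = (85*(13 + 8*(2*(-2))))*91 = (85*(13 + 8*(-4)))*91 = (85*(13 - 32))*91 = (85*(-19))*91 = -1615*91 = -146965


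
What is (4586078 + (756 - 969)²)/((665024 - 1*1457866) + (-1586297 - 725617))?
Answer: -4631447/3104756 ≈ -1.4917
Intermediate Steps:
(4586078 + (756 - 969)²)/((665024 - 1*1457866) + (-1586297 - 725617)) = (4586078 + (-213)²)/((665024 - 1457866) - 2311914) = (4586078 + 45369)/(-792842 - 2311914) = 4631447/(-3104756) = 4631447*(-1/3104756) = -4631447/3104756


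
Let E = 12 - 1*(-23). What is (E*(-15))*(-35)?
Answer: 18375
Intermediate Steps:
E = 35 (E = 12 + 23 = 35)
(E*(-15))*(-35) = (35*(-15))*(-35) = -525*(-35) = 18375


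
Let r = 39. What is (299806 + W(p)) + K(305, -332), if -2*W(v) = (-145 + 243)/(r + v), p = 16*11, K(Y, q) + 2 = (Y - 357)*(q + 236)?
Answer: 65531091/215 ≈ 3.0480e+5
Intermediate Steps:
K(Y, q) = -2 + (-357 + Y)*(236 + q) (K(Y, q) = -2 + (Y - 357)*(q + 236) = -2 + (-357 + Y)*(236 + q))
p = 176
W(v) = -49/(39 + v) (W(v) = -(-145 + 243)/(2*(39 + v)) = -49/(39 + v))
(299806 + W(p)) + K(305, -332) = (299806 - 49/(39 + 176)) + (-84254 - 357*(-332) + 236*305 + 305*(-332)) = (299806 - 49/215) + (-84254 + 118524 + 71980 - 101260) = (299806 - 49*1/215) + 4990 = (299806 - 49/215) + 4990 = 64458241/215 + 4990 = 65531091/215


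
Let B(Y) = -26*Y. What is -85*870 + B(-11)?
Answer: -73664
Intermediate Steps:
-85*870 + B(-11) = -85*870 - 26*(-11) = -73950 + 286 = -73664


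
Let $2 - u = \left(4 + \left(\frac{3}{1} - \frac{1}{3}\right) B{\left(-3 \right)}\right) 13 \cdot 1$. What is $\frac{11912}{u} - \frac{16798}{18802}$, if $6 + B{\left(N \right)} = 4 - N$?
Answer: $- \frac{169043741}{1193927} \approx -141.59$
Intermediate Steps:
$B{\left(N \right)} = -2 - N$ ($B{\left(N \right)} = -6 - \left(-4 + N\right) = -2 - N$)
$u = - \frac{254}{3}$ ($u = 2 - \left(4 + \left(\frac{3}{1} - \frac{1}{3}\right) \left(-2 - -3\right)\right) 13 \cdot 1 = 2 - \left(4 + \left(3 \cdot 1 - \frac{1}{3}\right) \left(-2 + 3\right)\right) 13 \cdot 1 = 2 - \left(4 + \left(3 - \frac{1}{3}\right) 1\right) 13 \cdot 1 = 2 - \left(4 + \frac{8}{3} \cdot 1\right) 13 \cdot 1 = 2 - \left(4 + \frac{8}{3}\right) 13 \cdot 1 = 2 - \frac{20}{3} \cdot 13 \cdot 1 = 2 - \frac{260}{3} \cdot 1 = 2 - \frac{260}{3} = - \frac{254}{3} \approx -84.667$)
$\frac{11912}{u} - \frac{16798}{18802} = \frac{11912}{- \frac{254}{3}} - \frac{16798}{18802} = 11912 \left(- \frac{3}{254}\right) - \frac{8399}{9401} = - \frac{17868}{127} - \frac{8399}{9401} = - \frac{169043741}{1193927}$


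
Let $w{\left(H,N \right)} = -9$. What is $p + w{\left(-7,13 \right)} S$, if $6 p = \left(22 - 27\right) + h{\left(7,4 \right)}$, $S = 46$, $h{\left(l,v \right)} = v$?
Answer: $- \frac{2485}{6} \approx -414.17$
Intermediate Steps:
$p = - \frac{1}{6}$ ($p = \frac{\left(22 - 27\right) + 4}{6} = \frac{-5 + 4}{6} = \frac{1}{6} \left(-1\right) = - \frac{1}{6} \approx -0.16667$)
$p + w{\left(-7,13 \right)} S = - \frac{1}{6} - 414 = - \frac{2485}{6}$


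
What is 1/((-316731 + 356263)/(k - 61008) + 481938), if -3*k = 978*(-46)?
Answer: 11503/5543722931 ≈ 2.0750e-6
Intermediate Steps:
k = 14996 (k = -326*(-46) = -1/3*(-44988) = 14996)
1/((-316731 + 356263)/(k - 61008) + 481938) = 1/((-316731 + 356263)/(14996 - 61008) + 481938) = 1/(39532/(-46012) + 481938) = 1/(39532*(-1/46012) + 481938) = 1/(-9883/11503 + 481938) = 1/(5543722931/11503) = 11503/5543722931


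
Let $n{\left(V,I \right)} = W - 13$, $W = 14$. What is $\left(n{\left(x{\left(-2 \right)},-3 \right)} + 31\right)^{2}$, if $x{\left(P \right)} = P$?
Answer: $1024$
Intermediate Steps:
$n{\left(V,I \right)} = 1$ ($n{\left(V,I \right)} = 14 - 13 = 1$)
$\left(n{\left(x{\left(-2 \right)},-3 \right)} + 31\right)^{2} = \left(1 + 31\right)^{2} = 32^{2} = 1024$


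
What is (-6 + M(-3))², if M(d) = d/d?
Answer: 25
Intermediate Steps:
M(d) = 1
(-6 + M(-3))² = (-6 + 1)² = (-5)² = 25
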